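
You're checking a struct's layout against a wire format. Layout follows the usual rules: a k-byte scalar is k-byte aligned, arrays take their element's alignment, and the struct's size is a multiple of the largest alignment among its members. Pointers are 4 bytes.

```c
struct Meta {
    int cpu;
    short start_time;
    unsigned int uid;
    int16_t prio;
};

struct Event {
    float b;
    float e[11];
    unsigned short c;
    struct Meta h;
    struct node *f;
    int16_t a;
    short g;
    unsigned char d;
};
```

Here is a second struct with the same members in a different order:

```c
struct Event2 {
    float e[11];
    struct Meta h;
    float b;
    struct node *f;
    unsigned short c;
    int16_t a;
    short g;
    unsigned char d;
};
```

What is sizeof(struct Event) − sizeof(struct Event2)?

Meta: 0..4  cpu  (4B, 4-aligned); 4..6  start_time  (2B, 2-aligned); 6..8  -- padding (2B); 8..12  uid  (4B, 4-aligned); 12..14  prio  (2B, 2-aligned); 14..16  -- tail padding (2B); sizeof = 16, alignof = 4
0..4  b  (4B, 4-aligned)
4..48  e  (44B, 4-aligned)
48..50  c  (2B, 2-aligned)
50..52  -- padding (2B)
52..68  h  (16B, 4-aligned)
68..72  f  (4B, 4-aligned)
72..74  a  (2B, 2-aligned)
74..76  g  (2B, 2-aligned)
76..77  d  (1B, 1-aligned)
77..80  -- tail padding (3B)
sizeof = 80, alignof = 4
— Event2 —
0..44  e  (44B, 4-aligned)
44..60  h  (16B, 4-aligned)
60..64  b  (4B, 4-aligned)
64..68  f  (4B, 4-aligned)
68..70  c  (2B, 2-aligned)
70..72  a  (2B, 2-aligned)
72..74  g  (2B, 2-aligned)
74..75  d  (1B, 1-aligned)
75..76  -- tail padding (1B)
sizeof = 76, alignof = 4
80 − 76 = 4

4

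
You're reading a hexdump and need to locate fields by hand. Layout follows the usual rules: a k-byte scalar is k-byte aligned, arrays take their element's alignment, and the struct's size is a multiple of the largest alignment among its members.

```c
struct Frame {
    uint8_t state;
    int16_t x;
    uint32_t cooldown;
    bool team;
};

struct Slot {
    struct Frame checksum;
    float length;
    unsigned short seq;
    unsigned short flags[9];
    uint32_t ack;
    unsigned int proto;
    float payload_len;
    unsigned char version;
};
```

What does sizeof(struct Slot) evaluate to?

52

Frame: @0: state [1B, align 1] → 1; +1 pad (align 2); @2: x [2B, align 2] → 4; @4: cooldown [4B, align 4] → 8; @8: team [1B, align 1] → 9; +3 tail pad (align 4); size 12, align 4
@0: checksum [12B, align 4] → 12
@12: length [4B, align 4] → 16
@16: seq [2B, align 2] → 18
@18: flags [18B, align 2] → 36
@36: ack [4B, align 4] → 40
@40: proto [4B, align 4] → 44
@44: payload_len [4B, align 4] → 48
@48: version [1B, align 1] → 49
+3 tail pad (align 4)
size 52, align 4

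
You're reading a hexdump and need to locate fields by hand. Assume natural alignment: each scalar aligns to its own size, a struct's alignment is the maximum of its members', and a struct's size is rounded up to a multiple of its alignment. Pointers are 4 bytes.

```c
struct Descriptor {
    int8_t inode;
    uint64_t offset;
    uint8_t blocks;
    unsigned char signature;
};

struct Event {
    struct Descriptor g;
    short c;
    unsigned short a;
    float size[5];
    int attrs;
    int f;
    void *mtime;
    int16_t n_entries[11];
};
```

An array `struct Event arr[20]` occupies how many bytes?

1760

Descriptor: inode at 0 (size 1, align 1) → ends 1; pad 7 to align 8 for offset; offset at 8 (size 8, align 8) → ends 16; blocks at 16 (size 1, align 1) → ends 17; signature at 17 (size 1, align 1) → ends 18; tail pad 6 to reach multiple of 8; total 24 bytes, alignment 8
g at 0 (size 24, align 8) → ends 24
c at 24 (size 2, align 2) → ends 26
a at 26 (size 2, align 2) → ends 28
size at 28 (size 20, align 4) → ends 48
attrs at 48 (size 4, align 4) → ends 52
f at 52 (size 4, align 4) → ends 56
mtime at 56 (size 4, align 4) → ends 60
n_entries at 60 (size 22, align 2) → ends 82
tail pad 6 to reach multiple of 8
total 88 bytes, alignment 8
array of 20: 20 × 88 = 1760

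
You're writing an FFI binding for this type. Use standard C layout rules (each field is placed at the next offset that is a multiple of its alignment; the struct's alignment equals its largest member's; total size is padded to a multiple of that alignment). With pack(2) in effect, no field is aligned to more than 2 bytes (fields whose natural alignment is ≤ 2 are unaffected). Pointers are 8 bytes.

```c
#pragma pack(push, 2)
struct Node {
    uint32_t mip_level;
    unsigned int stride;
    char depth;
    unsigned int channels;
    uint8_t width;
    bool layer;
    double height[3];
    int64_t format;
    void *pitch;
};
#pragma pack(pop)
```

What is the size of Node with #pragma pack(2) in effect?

@0: mip_level [4B, align 2] → 4
@4: stride [4B, align 2] → 8
@8: depth [1B, align 1] → 9
+1 pad (align 2)
@10: channels [4B, align 2] → 14
@14: width [1B, align 1] → 15
@15: layer [1B, align 1] → 16
@16: height [24B, align 2] → 40
@40: format [8B, align 2] → 48
@48: pitch [8B, align 2] → 56
size 56, align 2

56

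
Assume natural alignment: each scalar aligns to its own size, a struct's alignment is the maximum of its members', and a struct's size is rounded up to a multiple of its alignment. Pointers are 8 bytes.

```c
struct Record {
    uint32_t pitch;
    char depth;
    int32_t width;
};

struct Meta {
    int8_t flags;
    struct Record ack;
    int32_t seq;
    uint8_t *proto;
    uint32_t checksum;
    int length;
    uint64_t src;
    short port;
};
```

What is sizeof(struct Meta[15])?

Record: pitch at 0 (size 4, align 4) → ends 4; depth at 4 (size 1, align 1) → ends 5; pad 3 to align 4 for width; width at 8 (size 4, align 4) → ends 12; total 12 bytes, alignment 4
flags at 0 (size 1, align 1) → ends 1
pad 3 to align 4 for ack
ack at 4 (size 12, align 4) → ends 16
seq at 16 (size 4, align 4) → ends 20
pad 4 to align 8 for proto
proto at 24 (size 8, align 8) → ends 32
checksum at 32 (size 4, align 4) → ends 36
length at 36 (size 4, align 4) → ends 40
src at 40 (size 8, align 8) → ends 48
port at 48 (size 2, align 2) → ends 50
tail pad 6 to reach multiple of 8
total 56 bytes, alignment 8
array of 15: 15 × 56 = 840

840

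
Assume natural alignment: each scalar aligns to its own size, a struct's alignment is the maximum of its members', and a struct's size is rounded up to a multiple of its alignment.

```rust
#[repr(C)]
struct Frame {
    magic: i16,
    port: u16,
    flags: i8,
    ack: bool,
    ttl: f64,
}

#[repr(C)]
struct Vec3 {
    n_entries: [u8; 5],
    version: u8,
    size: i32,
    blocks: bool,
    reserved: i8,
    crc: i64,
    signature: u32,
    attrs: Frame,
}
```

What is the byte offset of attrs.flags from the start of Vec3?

Frame: 0..2  magic  (2B, 2-aligned); 2..4  port  (2B, 2-aligned); 4..5  flags  (1B, 1-aligned); 5..6  ack  (1B, 1-aligned); 6..8  -- padding (2B); 8..16  ttl  (8B, 8-aligned); sizeof = 16, alignof = 8
0..5  n_entries  (5B, 1-aligned)
5..6  version  (1B, 1-aligned)
6..8  -- padding (2B)
8..12  size  (4B, 4-aligned)
12..13  blocks  (1B, 1-aligned)
13..14  reserved  (1B, 1-aligned)
14..16  -- padding (2B)
16..24  crc  (8B, 8-aligned)
24..28  signature  (4B, 4-aligned)
28..32  -- padding (4B)
32..48  attrs  (16B, 8-aligned)
within Frame: flags at 4
32 + 4 = 36

36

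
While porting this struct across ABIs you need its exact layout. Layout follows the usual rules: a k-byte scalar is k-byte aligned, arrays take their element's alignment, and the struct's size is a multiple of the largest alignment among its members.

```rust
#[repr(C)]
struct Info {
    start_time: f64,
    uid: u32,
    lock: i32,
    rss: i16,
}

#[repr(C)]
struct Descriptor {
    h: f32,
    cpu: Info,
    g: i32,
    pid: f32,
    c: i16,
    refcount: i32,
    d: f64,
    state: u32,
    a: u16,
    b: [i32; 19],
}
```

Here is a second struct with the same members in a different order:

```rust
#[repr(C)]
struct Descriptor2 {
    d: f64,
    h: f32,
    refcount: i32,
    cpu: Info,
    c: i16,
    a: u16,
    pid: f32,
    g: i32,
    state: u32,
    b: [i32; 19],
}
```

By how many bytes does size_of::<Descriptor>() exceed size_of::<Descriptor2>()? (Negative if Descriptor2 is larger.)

8

Info: 0..8  start_time  (8B, 8-aligned); 8..12  uid  (4B, 4-aligned); 12..16  lock  (4B, 4-aligned); 16..18  rss  (2B, 2-aligned); 18..24  -- tail padding (6B); sizeof = 24, alignof = 8
0..4  h  (4B, 4-aligned)
4..8  -- padding (4B)
8..32  cpu  (24B, 8-aligned)
32..36  g  (4B, 4-aligned)
36..40  pid  (4B, 4-aligned)
40..42  c  (2B, 2-aligned)
42..44  -- padding (2B)
44..48  refcount  (4B, 4-aligned)
48..56  d  (8B, 8-aligned)
56..60  state  (4B, 4-aligned)
60..62  a  (2B, 2-aligned)
62..64  -- padding (2B)
64..140  b  (76B, 4-aligned)
140..144  -- tail padding (4B)
sizeof = 144, alignof = 8
— Descriptor2 —
0..8  d  (8B, 8-aligned)
8..12  h  (4B, 4-aligned)
12..16  refcount  (4B, 4-aligned)
16..40  cpu  (24B, 8-aligned)
40..42  c  (2B, 2-aligned)
42..44  a  (2B, 2-aligned)
44..48  pid  (4B, 4-aligned)
48..52  g  (4B, 4-aligned)
52..56  state  (4B, 4-aligned)
56..132  b  (76B, 4-aligned)
132..136  -- tail padding (4B)
sizeof = 136, alignof = 8
144 − 136 = 8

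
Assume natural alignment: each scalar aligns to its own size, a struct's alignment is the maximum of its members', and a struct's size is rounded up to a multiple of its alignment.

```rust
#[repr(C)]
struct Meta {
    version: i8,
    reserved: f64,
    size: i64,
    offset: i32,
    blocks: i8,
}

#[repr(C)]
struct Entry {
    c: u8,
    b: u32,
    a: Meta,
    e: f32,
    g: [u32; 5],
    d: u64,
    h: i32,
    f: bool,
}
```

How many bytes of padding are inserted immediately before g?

Meta: version at 0 (size 1, align 1) → ends 1; pad 7 to align 8 for reserved; reserved at 8 (size 8, align 8) → ends 16; size at 16 (size 8, align 8) → ends 24; offset at 24 (size 4, align 4) → ends 28; blocks at 28 (size 1, align 1) → ends 29; tail pad 3 to reach multiple of 8; total 32 bytes, alignment 8
c at 0 (size 1, align 1) → ends 1
pad 3 to align 4 for b
b at 4 (size 4, align 4) → ends 8
a at 8 (size 32, align 8) → ends 40
e at 40 (size 4, align 4) → ends 44
g at 44 (size 20, align 4) → ends 64

0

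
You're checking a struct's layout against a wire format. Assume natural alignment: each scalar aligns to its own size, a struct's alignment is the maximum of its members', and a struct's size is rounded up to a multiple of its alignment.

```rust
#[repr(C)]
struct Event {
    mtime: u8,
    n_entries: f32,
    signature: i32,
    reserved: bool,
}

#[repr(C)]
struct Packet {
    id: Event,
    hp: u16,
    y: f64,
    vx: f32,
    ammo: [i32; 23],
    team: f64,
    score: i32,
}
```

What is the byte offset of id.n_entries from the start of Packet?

4

Event: @0: mtime [1B, align 1] → 1; +3 pad (align 4); @4: n_entries [4B, align 4] → 8; @8: signature [4B, align 4] → 12; @12: reserved [1B, align 1] → 13; +3 tail pad (align 4); size 16, align 4
@0: id [16B, align 4] → 16
within Event: n_entries at 4
0 + 4 = 4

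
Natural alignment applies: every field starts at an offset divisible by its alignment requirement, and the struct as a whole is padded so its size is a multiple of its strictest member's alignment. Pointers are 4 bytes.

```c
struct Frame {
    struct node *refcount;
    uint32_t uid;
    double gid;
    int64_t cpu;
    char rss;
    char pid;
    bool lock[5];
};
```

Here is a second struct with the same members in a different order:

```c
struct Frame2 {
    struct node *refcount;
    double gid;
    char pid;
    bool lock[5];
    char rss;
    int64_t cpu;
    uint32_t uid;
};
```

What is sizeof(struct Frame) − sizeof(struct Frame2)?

-8

refcount at 0 (size 4, align 4) → ends 4
uid at 4 (size 4, align 4) → ends 8
gid at 8 (size 8, align 8) → ends 16
cpu at 16 (size 8, align 8) → ends 24
rss at 24 (size 1, align 1) → ends 25
pid at 25 (size 1, align 1) → ends 26
lock at 26 (size 5, align 1) → ends 31
tail pad 1 to reach multiple of 8
total 32 bytes, alignment 8
— Frame2 —
refcount at 0 (size 4, align 4) → ends 4
pad 4 to align 8 for gid
gid at 8 (size 8, align 8) → ends 16
pid at 16 (size 1, align 1) → ends 17
lock at 17 (size 5, align 1) → ends 22
rss at 22 (size 1, align 1) → ends 23
pad 1 to align 8 for cpu
cpu at 24 (size 8, align 8) → ends 32
uid at 32 (size 4, align 4) → ends 36
tail pad 4 to reach multiple of 8
total 40 bytes, alignment 8
32 − 40 = -8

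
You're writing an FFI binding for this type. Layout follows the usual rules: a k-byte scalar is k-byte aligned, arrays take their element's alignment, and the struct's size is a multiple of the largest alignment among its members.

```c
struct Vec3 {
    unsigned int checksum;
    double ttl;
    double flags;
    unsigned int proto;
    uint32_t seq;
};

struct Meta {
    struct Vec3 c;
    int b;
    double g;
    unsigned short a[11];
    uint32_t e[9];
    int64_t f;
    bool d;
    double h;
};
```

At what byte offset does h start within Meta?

128

Vec3: @0: checksum [4B, align 4] → 4; +4 pad (align 8); @8: ttl [8B, align 8] → 16; @16: flags [8B, align 8] → 24; @24: proto [4B, align 4] → 28; @28: seq [4B, align 4] → 32; size 32, align 8
@0: c [32B, align 8] → 32
@32: b [4B, align 4] → 36
+4 pad (align 8)
@40: g [8B, align 8] → 48
@48: a [22B, align 2] → 70
+2 pad (align 4)
@72: e [36B, align 4] → 108
+4 pad (align 8)
@112: f [8B, align 8] → 120
@120: d [1B, align 1] → 121
+7 pad (align 8)
@128: h [8B, align 8] → 136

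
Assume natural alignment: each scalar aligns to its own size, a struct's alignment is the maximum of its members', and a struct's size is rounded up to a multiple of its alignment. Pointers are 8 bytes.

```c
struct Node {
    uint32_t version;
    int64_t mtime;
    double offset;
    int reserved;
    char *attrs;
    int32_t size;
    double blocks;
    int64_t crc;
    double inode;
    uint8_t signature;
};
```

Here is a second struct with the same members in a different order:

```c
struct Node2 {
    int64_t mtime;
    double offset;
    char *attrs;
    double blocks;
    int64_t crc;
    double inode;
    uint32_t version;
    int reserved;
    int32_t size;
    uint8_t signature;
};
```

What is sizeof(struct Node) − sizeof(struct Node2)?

@0: version [4B, align 4] → 4
+4 pad (align 8)
@8: mtime [8B, align 8] → 16
@16: offset [8B, align 8] → 24
@24: reserved [4B, align 4] → 28
+4 pad (align 8)
@32: attrs [8B, align 8] → 40
@40: size [4B, align 4] → 44
+4 pad (align 8)
@48: blocks [8B, align 8] → 56
@56: crc [8B, align 8] → 64
@64: inode [8B, align 8] → 72
@72: signature [1B, align 1] → 73
+7 tail pad (align 8)
size 80, align 8
— Node2 —
@0: mtime [8B, align 8] → 8
@8: offset [8B, align 8] → 16
@16: attrs [8B, align 8] → 24
@24: blocks [8B, align 8] → 32
@32: crc [8B, align 8] → 40
@40: inode [8B, align 8] → 48
@48: version [4B, align 4] → 52
@52: reserved [4B, align 4] → 56
@56: size [4B, align 4] → 60
@60: signature [1B, align 1] → 61
+3 tail pad (align 8)
size 64, align 8
80 − 64 = 16

16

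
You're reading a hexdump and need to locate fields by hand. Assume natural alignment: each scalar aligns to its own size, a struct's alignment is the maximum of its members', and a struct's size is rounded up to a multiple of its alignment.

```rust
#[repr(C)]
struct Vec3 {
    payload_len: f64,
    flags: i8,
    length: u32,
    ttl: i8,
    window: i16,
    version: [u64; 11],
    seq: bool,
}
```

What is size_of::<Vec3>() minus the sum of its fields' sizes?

15

payload_len at 0 (size 8, align 8) → ends 8
flags at 8 (size 1, align 1) → ends 9
pad 3 to align 4 for length
length at 12 (size 4, align 4) → ends 16
ttl at 16 (size 1, align 1) → ends 17
pad 1 to align 2 for window
window at 18 (size 2, align 2) → ends 20
pad 4 to align 8 for version
version at 24 (size 88, align 8) → ends 112
seq at 112 (size 1, align 1) → ends 113
tail pad 7 to reach multiple of 8
total 120 bytes, alignment 8
data bytes 105, size 120 → padding 15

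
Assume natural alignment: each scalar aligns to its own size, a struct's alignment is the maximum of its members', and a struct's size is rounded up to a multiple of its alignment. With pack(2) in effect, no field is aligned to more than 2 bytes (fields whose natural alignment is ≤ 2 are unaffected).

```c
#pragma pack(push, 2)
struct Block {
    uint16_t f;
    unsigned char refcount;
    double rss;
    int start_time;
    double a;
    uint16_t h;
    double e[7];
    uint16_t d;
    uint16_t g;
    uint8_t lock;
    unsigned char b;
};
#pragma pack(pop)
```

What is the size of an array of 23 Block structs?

f at 0 (size 2, align 2) → ends 2
refcount at 2 (size 1, align 1) → ends 3
pad 1 to align 2 for rss
rss at 4 (size 8, align 2) → ends 12
start_time at 12 (size 4, align 2) → ends 16
a at 16 (size 8, align 2) → ends 24
h at 24 (size 2, align 2) → ends 26
e at 26 (size 56, align 2) → ends 82
d at 82 (size 2, align 2) → ends 84
g at 84 (size 2, align 2) → ends 86
lock at 86 (size 1, align 1) → ends 87
b at 87 (size 1, align 1) → ends 88
total 88 bytes, alignment 2
array of 23: 23 × 88 = 2024

2024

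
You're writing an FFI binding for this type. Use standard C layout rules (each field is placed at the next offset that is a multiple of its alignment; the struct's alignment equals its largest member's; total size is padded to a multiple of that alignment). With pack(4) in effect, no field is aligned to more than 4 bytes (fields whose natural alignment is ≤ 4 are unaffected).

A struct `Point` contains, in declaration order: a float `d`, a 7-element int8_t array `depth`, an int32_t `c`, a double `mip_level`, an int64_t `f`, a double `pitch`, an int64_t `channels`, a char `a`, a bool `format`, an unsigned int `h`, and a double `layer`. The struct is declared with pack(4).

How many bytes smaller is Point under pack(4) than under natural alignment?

natural layout:
  d at 0 (size 4, align 4) → ends 4
  depth at 4 (size 7, align 1) → ends 11
  pad 1 to align 4 for c
  c at 12 (size 4, align 4) → ends 16
  mip_level at 16 (size 8, align 8) → ends 24
  f at 24 (size 8, align 8) → ends 32
  pitch at 32 (size 8, align 8) → ends 40
  channels at 40 (size 8, align 8) → ends 48
  a at 48 (size 1, align 1) → ends 49
  format at 49 (size 1, align 1) → ends 50
  pad 2 to align 4 for h
  h at 52 (size 4, align 4) → ends 56
  layer at 56 (size 8, align 8) → ends 64
  total 64 bytes, alignment 8
packed(4) layout:
  d at 0 (size 4, align 4) → ends 4
  depth at 4 (size 7, align 1) → ends 11
  pad 1 to align 4 for c
  c at 12 (size 4, align 4) → ends 16
  mip_level at 16 (size 8, align 4) → ends 24
  f at 24 (size 8, align 4) → ends 32
  pitch at 32 (size 8, align 4) → ends 40
  channels at 40 (size 8, align 4) → ends 48
  a at 48 (size 1, align 1) → ends 49
  format at 49 (size 1, align 1) → ends 50
  pad 2 to align 4 for h
  h at 52 (size 4, align 4) → ends 56
  layer at 56 (size 8, align 4) → ends 64
  total 64 bytes, alignment 4
64 − 64 = 0

0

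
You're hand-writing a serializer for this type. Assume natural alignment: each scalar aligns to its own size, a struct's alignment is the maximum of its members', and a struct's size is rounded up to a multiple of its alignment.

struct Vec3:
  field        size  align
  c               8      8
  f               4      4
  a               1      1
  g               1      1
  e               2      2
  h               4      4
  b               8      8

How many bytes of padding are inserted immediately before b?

@0: c [8B, align 8] → 8
@8: f [4B, align 4] → 12
@12: a [1B, align 1] → 13
@13: g [1B, align 1] → 14
@14: e [2B, align 2] → 16
@16: h [4B, align 4] → 20
+4 pad (align 8)
@24: b [8B, align 8] → 32

4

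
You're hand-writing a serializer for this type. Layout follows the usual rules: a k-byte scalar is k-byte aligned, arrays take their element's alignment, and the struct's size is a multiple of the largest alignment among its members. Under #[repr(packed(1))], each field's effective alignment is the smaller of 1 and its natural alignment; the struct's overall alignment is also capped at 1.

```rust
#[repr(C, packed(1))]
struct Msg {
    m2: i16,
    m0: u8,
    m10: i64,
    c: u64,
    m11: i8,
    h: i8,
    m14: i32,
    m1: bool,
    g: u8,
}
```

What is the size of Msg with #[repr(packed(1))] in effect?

m2 at 0 (size 2, align 1) → ends 2
m0 at 2 (size 1, align 1) → ends 3
m10 at 3 (size 8, align 1) → ends 11
c at 11 (size 8, align 1) → ends 19
m11 at 19 (size 1, align 1) → ends 20
h at 20 (size 1, align 1) → ends 21
m14 at 21 (size 4, align 1) → ends 25
m1 at 25 (size 1, align 1) → ends 26
g at 26 (size 1, align 1) → ends 27
total 27 bytes, alignment 1

27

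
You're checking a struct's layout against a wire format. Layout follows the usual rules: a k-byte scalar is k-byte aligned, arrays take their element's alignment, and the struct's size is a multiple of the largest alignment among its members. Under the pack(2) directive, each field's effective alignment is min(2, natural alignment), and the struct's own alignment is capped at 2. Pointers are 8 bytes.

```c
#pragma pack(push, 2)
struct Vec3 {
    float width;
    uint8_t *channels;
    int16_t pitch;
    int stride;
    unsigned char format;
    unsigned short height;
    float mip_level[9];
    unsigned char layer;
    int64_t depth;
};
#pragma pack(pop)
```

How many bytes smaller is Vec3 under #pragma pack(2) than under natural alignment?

12

natural layout:
  width at 0 (size 4, align 4) → ends 4
  pad 4 to align 8 for channels
  channels at 8 (size 8, align 8) → ends 16
  pitch at 16 (size 2, align 2) → ends 18
  pad 2 to align 4 for stride
  stride at 20 (size 4, align 4) → ends 24
  format at 24 (size 1, align 1) → ends 25
  pad 1 to align 2 for height
  height at 26 (size 2, align 2) → ends 28
  mip_level at 28 (size 36, align 4) → ends 64
  layer at 64 (size 1, align 1) → ends 65
  pad 7 to align 8 for depth
  depth at 72 (size 8, align 8) → ends 80
  total 80 bytes, alignment 8
packed(2) layout:
  width at 0 (size 4, align 2) → ends 4
  channels at 4 (size 8, align 2) → ends 12
  pitch at 12 (size 2, align 2) → ends 14
  stride at 14 (size 4, align 2) → ends 18
  format at 18 (size 1, align 1) → ends 19
  pad 1 to align 2 for height
  height at 20 (size 2, align 2) → ends 22
  mip_level at 22 (size 36, align 2) → ends 58
  layer at 58 (size 1, align 1) → ends 59
  pad 1 to align 2 for depth
  depth at 60 (size 8, align 2) → ends 68
  total 68 bytes, alignment 2
80 − 68 = 12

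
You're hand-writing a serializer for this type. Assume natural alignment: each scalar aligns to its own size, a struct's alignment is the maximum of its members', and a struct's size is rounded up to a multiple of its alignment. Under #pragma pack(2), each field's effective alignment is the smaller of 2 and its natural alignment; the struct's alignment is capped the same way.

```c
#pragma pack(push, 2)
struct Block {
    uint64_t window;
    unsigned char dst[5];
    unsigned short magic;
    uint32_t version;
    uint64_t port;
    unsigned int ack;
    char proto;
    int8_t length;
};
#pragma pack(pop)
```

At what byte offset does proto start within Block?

32

0..8  window  (8B, 2-aligned)
8..13  dst  (5B, 1-aligned)
13..14  -- padding (1B)
14..16  magic  (2B, 2-aligned)
16..20  version  (4B, 2-aligned)
20..28  port  (8B, 2-aligned)
28..32  ack  (4B, 2-aligned)
32..33  proto  (1B, 1-aligned)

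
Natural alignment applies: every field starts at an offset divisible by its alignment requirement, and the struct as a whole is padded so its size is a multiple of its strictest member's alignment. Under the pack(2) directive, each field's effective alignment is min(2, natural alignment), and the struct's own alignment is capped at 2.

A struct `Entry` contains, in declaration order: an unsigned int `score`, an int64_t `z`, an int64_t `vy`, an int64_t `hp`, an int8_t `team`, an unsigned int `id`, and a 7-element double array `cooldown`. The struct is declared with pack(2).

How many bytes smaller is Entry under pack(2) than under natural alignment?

natural layout:
  score at 0 (size 4, align 4) → ends 4
  pad 4 to align 8 for z
  z at 8 (size 8, align 8) → ends 16
  vy at 16 (size 8, align 8) → ends 24
  hp at 24 (size 8, align 8) → ends 32
  team at 32 (size 1, align 1) → ends 33
  pad 3 to align 4 for id
  id at 36 (size 4, align 4) → ends 40
  cooldown at 40 (size 56, align 8) → ends 96
  total 96 bytes, alignment 8
packed(2) layout:
  score at 0 (size 4, align 2) → ends 4
  z at 4 (size 8, align 2) → ends 12
  vy at 12 (size 8, align 2) → ends 20
  hp at 20 (size 8, align 2) → ends 28
  team at 28 (size 1, align 1) → ends 29
  pad 1 to align 2 for id
  id at 30 (size 4, align 2) → ends 34
  cooldown at 34 (size 56, align 2) → ends 90
  total 90 bytes, alignment 2
96 − 90 = 6

6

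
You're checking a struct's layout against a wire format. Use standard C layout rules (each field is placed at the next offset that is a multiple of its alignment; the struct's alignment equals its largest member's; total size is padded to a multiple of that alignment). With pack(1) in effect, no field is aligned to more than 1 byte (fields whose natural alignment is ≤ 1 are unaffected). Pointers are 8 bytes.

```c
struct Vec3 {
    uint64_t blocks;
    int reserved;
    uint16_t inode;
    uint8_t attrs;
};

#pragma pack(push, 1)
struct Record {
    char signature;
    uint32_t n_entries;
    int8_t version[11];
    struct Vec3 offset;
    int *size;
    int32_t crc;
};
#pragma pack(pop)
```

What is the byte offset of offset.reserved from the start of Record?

24

Vec3: @0: blocks [8B, align 8] → 8; @8: reserved [4B, align 4] → 12; @12: inode [2B, align 2] → 14; @14: attrs [1B, align 1] → 15; +1 tail pad (align 8); size 16, align 8
@0: signature [1B, align 1] → 1
@1: n_entries [4B, align 1] → 5
@5: version [11B, align 1] → 16
@16: offset [16B, align 1] → 32
within Vec3: reserved at 8
16 + 8 = 24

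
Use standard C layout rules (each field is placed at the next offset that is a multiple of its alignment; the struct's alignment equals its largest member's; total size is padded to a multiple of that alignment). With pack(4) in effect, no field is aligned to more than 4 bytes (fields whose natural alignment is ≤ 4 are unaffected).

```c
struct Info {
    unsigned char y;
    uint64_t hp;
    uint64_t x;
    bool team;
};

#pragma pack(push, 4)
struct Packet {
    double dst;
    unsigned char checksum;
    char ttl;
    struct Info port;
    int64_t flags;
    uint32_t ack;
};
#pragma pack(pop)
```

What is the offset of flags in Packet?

44

Info: 0..1  y  (1B, 1-aligned); 1..8  -- padding (7B); 8..16  hp  (8B, 8-aligned); 16..24  x  (8B, 8-aligned); 24..25  team  (1B, 1-aligned); 25..32  -- tail padding (7B); sizeof = 32, alignof = 8
0..8  dst  (8B, 4-aligned)
8..9  checksum  (1B, 1-aligned)
9..10  ttl  (1B, 1-aligned)
10..12  -- padding (2B)
12..44  port  (32B, 4-aligned)
44..52  flags  (8B, 4-aligned)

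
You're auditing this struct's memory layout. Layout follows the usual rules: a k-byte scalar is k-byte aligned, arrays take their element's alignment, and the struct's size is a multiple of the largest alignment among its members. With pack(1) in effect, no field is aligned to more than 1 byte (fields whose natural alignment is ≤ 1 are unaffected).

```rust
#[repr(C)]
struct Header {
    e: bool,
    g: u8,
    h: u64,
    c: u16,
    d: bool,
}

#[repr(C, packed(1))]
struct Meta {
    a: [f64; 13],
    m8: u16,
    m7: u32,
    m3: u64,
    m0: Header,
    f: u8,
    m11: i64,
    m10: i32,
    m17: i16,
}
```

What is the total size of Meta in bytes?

Header: @0: e [1B, align 1] → 1; @1: g [1B, align 1] → 2; +6 pad (align 8); @8: h [8B, align 8] → 16; @16: c [2B, align 2] → 18; @18: d [1B, align 1] → 19; +5 tail pad (align 8); size 24, align 8
@0: a [104B, align 1] → 104
@104: m8 [2B, align 1] → 106
@106: m7 [4B, align 1] → 110
@110: m3 [8B, align 1] → 118
@118: m0 [24B, align 1] → 142
@142: f [1B, align 1] → 143
@143: m11 [8B, align 1] → 151
@151: m10 [4B, align 1] → 155
@155: m17 [2B, align 1] → 157
size 157, align 1

157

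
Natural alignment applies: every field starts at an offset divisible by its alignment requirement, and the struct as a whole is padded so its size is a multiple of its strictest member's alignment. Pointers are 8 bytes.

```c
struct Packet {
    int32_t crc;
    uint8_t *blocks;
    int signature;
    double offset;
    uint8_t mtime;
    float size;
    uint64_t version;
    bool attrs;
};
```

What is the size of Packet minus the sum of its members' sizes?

18

crc at 0 (size 4, align 4) → ends 4
pad 4 to align 8 for blocks
blocks at 8 (size 8, align 8) → ends 16
signature at 16 (size 4, align 4) → ends 20
pad 4 to align 8 for offset
offset at 24 (size 8, align 8) → ends 32
mtime at 32 (size 1, align 1) → ends 33
pad 3 to align 4 for size
size at 36 (size 4, align 4) → ends 40
version at 40 (size 8, align 8) → ends 48
attrs at 48 (size 1, align 1) → ends 49
tail pad 7 to reach multiple of 8
total 56 bytes, alignment 8
data bytes 38, size 56 → padding 18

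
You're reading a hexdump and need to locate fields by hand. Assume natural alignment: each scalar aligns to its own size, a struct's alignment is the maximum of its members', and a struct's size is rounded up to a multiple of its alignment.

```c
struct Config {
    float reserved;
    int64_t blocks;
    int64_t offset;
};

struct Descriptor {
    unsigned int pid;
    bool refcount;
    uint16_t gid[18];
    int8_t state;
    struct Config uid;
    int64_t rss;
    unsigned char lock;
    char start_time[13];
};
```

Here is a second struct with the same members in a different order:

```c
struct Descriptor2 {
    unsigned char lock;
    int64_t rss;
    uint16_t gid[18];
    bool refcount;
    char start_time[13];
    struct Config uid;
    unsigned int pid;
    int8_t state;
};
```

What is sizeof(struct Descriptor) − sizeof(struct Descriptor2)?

-8

Config: reserved at 0 (size 4, align 4) → ends 4; pad 4 to align 8 for blocks; blocks at 8 (size 8, align 8) → ends 16; offset at 16 (size 8, align 8) → ends 24; total 24 bytes, alignment 8
pid at 0 (size 4, align 4) → ends 4
refcount at 4 (size 1, align 1) → ends 5
pad 1 to align 2 for gid
gid at 6 (size 36, align 2) → ends 42
state at 42 (size 1, align 1) → ends 43
pad 5 to align 8 for uid
uid at 48 (size 24, align 8) → ends 72
rss at 72 (size 8, align 8) → ends 80
lock at 80 (size 1, align 1) → ends 81
start_time at 81 (size 13, align 1) → ends 94
tail pad 2 to reach multiple of 8
total 96 bytes, alignment 8
— Descriptor2 —
lock at 0 (size 1, align 1) → ends 1
pad 7 to align 8 for rss
rss at 8 (size 8, align 8) → ends 16
gid at 16 (size 36, align 2) → ends 52
refcount at 52 (size 1, align 1) → ends 53
start_time at 53 (size 13, align 1) → ends 66
pad 6 to align 8 for uid
uid at 72 (size 24, align 8) → ends 96
pid at 96 (size 4, align 4) → ends 100
state at 100 (size 1, align 1) → ends 101
tail pad 3 to reach multiple of 8
total 104 bytes, alignment 8
96 − 104 = -8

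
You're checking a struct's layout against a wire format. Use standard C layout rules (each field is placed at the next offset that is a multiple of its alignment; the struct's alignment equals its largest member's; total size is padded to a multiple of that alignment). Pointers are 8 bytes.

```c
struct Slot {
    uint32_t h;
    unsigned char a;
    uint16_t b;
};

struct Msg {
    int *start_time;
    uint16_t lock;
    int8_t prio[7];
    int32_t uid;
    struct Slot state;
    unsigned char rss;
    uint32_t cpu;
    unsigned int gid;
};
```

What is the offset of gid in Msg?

40

Slot: 0..4  h  (4B, 4-aligned); 4..5  a  (1B, 1-aligned); 5..6  -- padding (1B); 6..8  b  (2B, 2-aligned); sizeof = 8, alignof = 4
0..8  start_time  (8B, 8-aligned)
8..10  lock  (2B, 2-aligned)
10..17  prio  (7B, 1-aligned)
17..20  -- padding (3B)
20..24  uid  (4B, 4-aligned)
24..32  state  (8B, 4-aligned)
32..33  rss  (1B, 1-aligned)
33..36  -- padding (3B)
36..40  cpu  (4B, 4-aligned)
40..44  gid  (4B, 4-aligned)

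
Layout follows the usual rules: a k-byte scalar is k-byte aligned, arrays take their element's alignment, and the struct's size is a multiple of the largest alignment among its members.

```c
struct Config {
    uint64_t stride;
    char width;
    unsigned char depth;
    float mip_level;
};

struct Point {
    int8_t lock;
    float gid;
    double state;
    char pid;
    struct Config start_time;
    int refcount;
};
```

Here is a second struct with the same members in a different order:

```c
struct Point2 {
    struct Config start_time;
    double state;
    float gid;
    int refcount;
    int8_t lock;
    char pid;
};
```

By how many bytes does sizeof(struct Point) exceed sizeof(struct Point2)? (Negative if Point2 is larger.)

Config: 0..8  stride  (8B, 8-aligned); 8..9  width  (1B, 1-aligned); 9..10  depth  (1B, 1-aligned); 10..12  -- padding (2B); 12..16  mip_level  (4B, 4-aligned); sizeof = 16, alignof = 8
0..1  lock  (1B, 1-aligned)
1..4  -- padding (3B)
4..8  gid  (4B, 4-aligned)
8..16  state  (8B, 8-aligned)
16..17  pid  (1B, 1-aligned)
17..24  -- padding (7B)
24..40  start_time  (16B, 8-aligned)
40..44  refcount  (4B, 4-aligned)
44..48  -- tail padding (4B)
sizeof = 48, alignof = 8
— Point2 —
0..16  start_time  (16B, 8-aligned)
16..24  state  (8B, 8-aligned)
24..28  gid  (4B, 4-aligned)
28..32  refcount  (4B, 4-aligned)
32..33  lock  (1B, 1-aligned)
33..34  pid  (1B, 1-aligned)
34..40  -- tail padding (6B)
sizeof = 40, alignof = 8
48 − 40 = 8

8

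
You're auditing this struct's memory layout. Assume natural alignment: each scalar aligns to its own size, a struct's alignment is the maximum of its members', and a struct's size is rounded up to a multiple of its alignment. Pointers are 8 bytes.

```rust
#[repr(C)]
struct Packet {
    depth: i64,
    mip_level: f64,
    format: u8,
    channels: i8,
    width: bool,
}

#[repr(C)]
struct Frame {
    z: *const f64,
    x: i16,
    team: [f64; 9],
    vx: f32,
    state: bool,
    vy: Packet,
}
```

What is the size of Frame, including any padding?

Packet: @0: depth [8B, align 8] → 8; @8: mip_level [8B, align 8] → 16; @16: format [1B, align 1] → 17; @17: channels [1B, align 1] → 18; @18: width [1B, align 1] → 19; +5 tail pad (align 8); size 24, align 8
@0: z [8B, align 8] → 8
@8: x [2B, align 2] → 10
+6 pad (align 8)
@16: team [72B, align 8] → 88
@88: vx [4B, align 4] → 92
@92: state [1B, align 1] → 93
+3 pad (align 8)
@96: vy [24B, align 8] → 120
size 120, align 8

120 bytes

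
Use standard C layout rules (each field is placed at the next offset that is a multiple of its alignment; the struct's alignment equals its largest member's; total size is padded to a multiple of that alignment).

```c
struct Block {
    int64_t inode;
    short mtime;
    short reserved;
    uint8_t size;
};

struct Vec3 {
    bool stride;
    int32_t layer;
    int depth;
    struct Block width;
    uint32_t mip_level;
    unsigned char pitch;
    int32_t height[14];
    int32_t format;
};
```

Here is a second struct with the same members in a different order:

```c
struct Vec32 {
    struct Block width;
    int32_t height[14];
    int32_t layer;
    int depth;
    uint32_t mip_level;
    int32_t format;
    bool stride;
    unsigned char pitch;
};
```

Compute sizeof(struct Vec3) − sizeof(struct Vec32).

Block: @0: inode [8B, align 8] → 8; @8: mtime [2B, align 2] → 10; @10: reserved [2B, align 2] → 12; @12: size [1B, align 1] → 13; +3 tail pad (align 8); size 16, align 8
@0: stride [1B, align 1] → 1
+3 pad (align 4)
@4: layer [4B, align 4] → 8
@8: depth [4B, align 4] → 12
+4 pad (align 8)
@16: width [16B, align 8] → 32
@32: mip_level [4B, align 4] → 36
@36: pitch [1B, align 1] → 37
+3 pad (align 4)
@40: height [56B, align 4] → 96
@96: format [4B, align 4] → 100
+4 tail pad (align 8)
size 104, align 8
— Vec32 —
@0: width [16B, align 8] → 16
@16: height [56B, align 4] → 72
@72: layer [4B, align 4] → 76
@76: depth [4B, align 4] → 80
@80: mip_level [4B, align 4] → 84
@84: format [4B, align 4] → 88
@88: stride [1B, align 1] → 89
@89: pitch [1B, align 1] → 90
+6 tail pad (align 8)
size 96, align 8
104 − 96 = 8

8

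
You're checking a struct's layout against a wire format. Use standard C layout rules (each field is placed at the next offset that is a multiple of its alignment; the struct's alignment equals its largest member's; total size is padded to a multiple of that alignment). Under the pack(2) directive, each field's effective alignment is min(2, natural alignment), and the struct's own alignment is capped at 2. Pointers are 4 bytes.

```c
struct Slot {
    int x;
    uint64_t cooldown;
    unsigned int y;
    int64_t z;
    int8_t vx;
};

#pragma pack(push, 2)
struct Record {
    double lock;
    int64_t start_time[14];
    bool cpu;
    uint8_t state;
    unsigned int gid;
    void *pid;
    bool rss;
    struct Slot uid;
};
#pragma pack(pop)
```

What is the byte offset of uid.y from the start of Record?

Slot: @0: x [4B, align 4] → 4; +4 pad (align 8); @8: cooldown [8B, align 8] → 16; @16: y [4B, align 4] → 20; +4 pad (align 8); @24: z [8B, align 8] → 32; @32: vx [1B, align 1] → 33; +7 tail pad (align 8); size 40, align 8
@0: lock [8B, align 2] → 8
@8: start_time [112B, align 2] → 120
@120: cpu [1B, align 1] → 121
@121: state [1B, align 1] → 122
@122: gid [4B, align 2] → 126
@126: pid [4B, align 2] → 130
@130: rss [1B, align 1] → 131
+1 pad (align 2)
@132: uid [40B, align 2] → 172
within Slot: y at 16
132 + 16 = 148

148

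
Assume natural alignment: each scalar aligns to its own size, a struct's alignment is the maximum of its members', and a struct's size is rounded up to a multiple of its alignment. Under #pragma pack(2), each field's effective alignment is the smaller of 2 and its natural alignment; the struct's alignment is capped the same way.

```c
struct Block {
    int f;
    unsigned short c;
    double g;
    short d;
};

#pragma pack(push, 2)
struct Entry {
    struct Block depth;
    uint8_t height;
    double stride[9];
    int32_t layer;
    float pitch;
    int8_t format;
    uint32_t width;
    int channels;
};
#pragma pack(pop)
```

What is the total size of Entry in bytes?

116 bytes

Block: f at 0 (size 4, align 4) → ends 4; c at 4 (size 2, align 2) → ends 6; pad 2 to align 8 for g; g at 8 (size 8, align 8) → ends 16; d at 16 (size 2, align 2) → ends 18; tail pad 6 to reach multiple of 8; total 24 bytes, alignment 8
depth at 0 (size 24, align 2) → ends 24
height at 24 (size 1, align 1) → ends 25
pad 1 to align 2 for stride
stride at 26 (size 72, align 2) → ends 98
layer at 98 (size 4, align 2) → ends 102
pitch at 102 (size 4, align 2) → ends 106
format at 106 (size 1, align 1) → ends 107
pad 1 to align 2 for width
width at 108 (size 4, align 2) → ends 112
channels at 112 (size 4, align 2) → ends 116
total 116 bytes, alignment 2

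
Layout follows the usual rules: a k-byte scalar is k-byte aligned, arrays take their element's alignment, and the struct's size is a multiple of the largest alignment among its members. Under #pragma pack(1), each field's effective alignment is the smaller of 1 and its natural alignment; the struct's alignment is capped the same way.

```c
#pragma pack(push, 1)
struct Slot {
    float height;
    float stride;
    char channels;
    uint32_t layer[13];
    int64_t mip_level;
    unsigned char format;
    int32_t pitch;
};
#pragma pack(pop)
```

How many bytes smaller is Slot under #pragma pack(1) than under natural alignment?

6

natural layout:
  @0: height [4B, align 4] → 4
  @4: stride [4B, align 4] → 8
  @8: channels [1B, align 1] → 9
  +3 pad (align 4)
  @12: layer [52B, align 4] → 64
  @64: mip_level [8B, align 8] → 72
  @72: format [1B, align 1] → 73
  +3 pad (align 4)
  @76: pitch [4B, align 4] → 80
  size 80, align 8
packed(1) layout:
  @0: height [4B, align 1] → 4
  @4: stride [4B, align 1] → 8
  @8: channels [1B, align 1] → 9
  @9: layer [52B, align 1] → 61
  @61: mip_level [8B, align 1] → 69
  @69: format [1B, align 1] → 70
  @70: pitch [4B, align 1] → 74
  size 74, align 1
80 − 74 = 6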